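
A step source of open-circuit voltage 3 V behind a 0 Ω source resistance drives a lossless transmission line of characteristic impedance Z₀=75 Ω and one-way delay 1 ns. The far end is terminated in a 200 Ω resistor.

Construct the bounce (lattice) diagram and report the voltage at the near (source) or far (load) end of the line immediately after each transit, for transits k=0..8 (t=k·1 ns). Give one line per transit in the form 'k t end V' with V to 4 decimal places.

0 0 source 3.0000
1 1 load 4.3636
2 2 source 3.0000
3 3 load 2.3802
4 4 source 3.0000
5 5 load 3.2817
6 6 source 3.0000
7 7 load 2.8719
8 8 source 3.0000

Γ_L=0.454545, Γ_S=-1.000000; launch V₁=3·75/75=3.000000
k=0 src: V=3.0000
k=1 load: inc=3.000000, refl=3.000000·0.454545=1.3636; V=0.000000+3.000000+1.363636=4.3636
k=2 src: inc=1.363636, refl=1.363636·-1.000000=-1.3636; V=3.000000+1.363636+-1.363636=3.0000
k=3 load: inc=-1.363636, refl=-1.363636·0.454545=-0.6198; V=4.363636+-1.363636+-0.619835=2.3802
k=4 src: inc=-0.619835, refl=-0.619835·-1.000000=0.6198; V=3.000000+-0.619835+0.619835=3.0000
k=5 load: inc=0.619835, refl=0.619835·0.454545=0.2817; V=2.380165+0.619835+0.281743=3.2817
k=6 src: inc=0.281743, refl=0.281743·-1.000000=-0.2817; V=3.000000+0.281743+-0.281743=3.0000
k=7 load: inc=-0.281743, refl=-0.281743·0.454545=-0.1281; V=3.281743+-0.281743+-0.128065=2.8719
k=8 src: inc=-0.128065, refl=-0.128065·-1.000000=0.1281; V=3.000000+-0.128065+0.128065=3.0000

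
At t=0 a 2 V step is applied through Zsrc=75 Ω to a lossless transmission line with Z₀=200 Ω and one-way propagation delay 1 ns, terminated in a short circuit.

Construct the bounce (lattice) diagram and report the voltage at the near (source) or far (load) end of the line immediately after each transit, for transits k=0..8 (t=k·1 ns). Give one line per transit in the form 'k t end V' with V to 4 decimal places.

0 0 source 1.4545
1 1 load 0.0000
2 2 source 0.6612
3 3 load 0.0000
4 4 source 0.3005
5 5 load 0.0000
6 6 source 0.1366
7 7 load 0.0000
8 8 source 0.0621

Γ_L=-1.000000, Γ_S=-0.454545; launch V₁=2·200/275=1.454545
k=0 src: V=1.4545
k=1 load: inc=1.454545, refl=1.454545·-1.000000=-1.4545; V=0.000000+1.454545+-1.454545=0.0000
k=2 src: inc=-1.454545, refl=-1.454545·-0.454545=0.6612; V=1.454545+-1.454545+0.661157=0.6612
k=3 load: inc=0.661157, refl=0.661157·-1.000000=-0.6612; V=0.000000+0.661157+-0.661157=0.0000
k=4 src: inc=-0.661157, refl=-0.661157·-0.454545=0.3005; V=0.661157+-0.661157+0.300526=0.3005
k=5 load: inc=0.300526, refl=0.300526·-1.000000=-0.3005; V=0.000000+0.300526+-0.300526=0.0000
k=6 src: inc=-0.300526, refl=-0.300526·-0.454545=0.1366; V=0.300526+-0.300526+0.136603=0.1366
k=7 load: inc=0.136603, refl=0.136603·-1.000000=-0.1366; V=0.000000+0.136603+-0.136603=0.0000
k=8 src: inc=-0.136603, refl=-0.136603·-0.454545=0.0621; V=0.136603+-0.136603+0.062092=0.0621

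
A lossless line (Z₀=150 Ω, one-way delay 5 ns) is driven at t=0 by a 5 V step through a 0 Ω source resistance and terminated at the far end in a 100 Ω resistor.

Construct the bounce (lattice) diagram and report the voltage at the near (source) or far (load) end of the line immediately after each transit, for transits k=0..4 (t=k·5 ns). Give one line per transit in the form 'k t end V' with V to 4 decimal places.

0 0 source 5.0000
1 5 load 4.0000
2 10 source 5.0000
3 15 load 4.8000
4 20 source 5.0000

Γ_L=-0.200000, Γ_S=-1.000000; launch V₁=5·150/150=5.000000
k=0 src: V=5.0000
k=1 load: inc=5.000000, refl=5.000000·-0.200000=-1.0000; V=0.000000+5.000000+-1.000000=4.0000
k=2 src: inc=-1.000000, refl=-1.000000·-1.000000=1.0000; V=5.000000+-1.000000+1.000000=5.0000
k=3 load: inc=1.000000, refl=1.000000·-0.200000=-0.2000; V=4.000000+1.000000+-0.200000=4.8000
k=4 src: inc=-0.200000, refl=-0.200000·-1.000000=0.2000; V=5.000000+-0.200000+0.200000=5.0000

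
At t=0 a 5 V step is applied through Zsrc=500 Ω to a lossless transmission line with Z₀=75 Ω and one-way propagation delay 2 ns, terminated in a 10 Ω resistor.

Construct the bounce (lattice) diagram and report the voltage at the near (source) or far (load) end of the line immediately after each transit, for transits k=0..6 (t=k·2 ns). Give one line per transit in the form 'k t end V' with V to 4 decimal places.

0 0 source 0.6522
1 2 load 0.1535
2 4 source -0.2152
3 6 load 0.0667
4 8 source 0.2751
5 10 load 0.1157
6 12 source -0.0020

Γ_L=-0.764706, Γ_S=0.739130; launch V₁=5·75/575=0.652174
k=0 src: V=0.6522
k=1 load: inc=0.652174, refl=0.652174·-0.764706=-0.4987; V=0.000000+0.652174+-0.498721=0.1535
k=2 src: inc=-0.498721, refl=-0.498721·0.739130=-0.3686; V=0.652174+-0.498721+-0.368620=-0.2152
k=3 load: inc=-0.368620, refl=-0.368620·-0.764706=0.2819; V=0.153453+-0.368620+0.281886=0.0667
k=4 src: inc=0.281886, refl=0.281886·0.739130=0.2084; V=-0.215167+0.281886+0.208350=0.2751
k=5 load: inc=0.208350, refl=0.208350·-0.764706=-0.1593; V=0.066719+0.208350+-0.159327=0.1157
k=6 src: inc=-0.159327, refl=-0.159327·0.739130=-0.1178; V=0.275069+-0.159327+-0.117763=-0.0020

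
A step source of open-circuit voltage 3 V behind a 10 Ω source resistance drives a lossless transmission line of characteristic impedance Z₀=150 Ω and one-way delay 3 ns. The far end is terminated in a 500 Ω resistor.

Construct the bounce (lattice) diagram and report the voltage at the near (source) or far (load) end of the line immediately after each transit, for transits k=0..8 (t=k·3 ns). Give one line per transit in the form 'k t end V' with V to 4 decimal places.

Γ_L=0.538462, Γ_S=-0.875000; launch V₁=3·150/160=2.812500
k=0 src: V=2.8125
k=1 load: inc=2.812500, refl=2.812500·0.538462=1.5144; V=0.000000+2.812500+1.514423=4.3269
k=2 src: inc=1.514423, refl=1.514423·-0.875000=-1.3251; V=2.812500+1.514423+-1.325120=3.0018
k=3 load: inc=-1.325120, refl=-1.325120·0.538462=-0.7135; V=4.326923+-1.325120+-0.713526=2.2883
k=4 src: inc=-0.713526, refl=-0.713526·-0.875000=0.6243; V=3.001803+-0.713526+0.624335=2.9126
k=5 load: inc=0.624335, refl=0.624335·0.538462=0.3362; V=2.288277+0.624335+0.336181=3.2488
k=6 src: inc=0.336181, refl=0.336181·-0.875000=-0.2942; V=2.912612+0.336181+-0.294158=2.9546
k=7 load: inc=-0.294158, refl=-0.294158·0.538462=-0.1584; V=3.248793+-0.294158+-0.158393=2.7962
k=8 src: inc=-0.158393, refl=-0.158393·-0.875000=0.1386; V=2.954635+-0.158393+0.138594=2.9348

0 0 source 2.8125
1 3 load 4.3269
2 6 source 3.0018
3 9 load 2.2883
4 12 source 2.9126
5 15 load 3.2488
6 18 source 2.9546
7 21 load 2.7962
8 24 source 2.9348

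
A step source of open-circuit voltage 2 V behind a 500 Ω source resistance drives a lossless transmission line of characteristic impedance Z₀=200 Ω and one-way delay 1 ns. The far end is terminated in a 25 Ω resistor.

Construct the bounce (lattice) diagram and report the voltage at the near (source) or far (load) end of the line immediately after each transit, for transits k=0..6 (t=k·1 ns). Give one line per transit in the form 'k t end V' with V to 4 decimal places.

0 0 source 0.5714
1 1 load 0.1270
2 2 source -0.0635
3 3 load 0.0847
4 4 source 0.1481
5 5 load 0.0988
6 6 source 0.0776

Γ_L=-0.777778, Γ_S=0.428571; launch V₁=2·200/700=0.571429
k=0 src: V=0.5714
k=1 load: inc=0.571429, refl=0.571429·-0.777778=-0.4444; V=0.000000+0.571429+-0.444444=0.1270
k=2 src: inc=-0.444444, refl=-0.444444·0.428571=-0.1905; V=0.571429+-0.444444+-0.190476=-0.0635
k=3 load: inc=-0.190476, refl=-0.190476·-0.777778=0.1481; V=0.126984+-0.190476+0.148148=0.0847
k=4 src: inc=0.148148, refl=0.148148·0.428571=0.0635; V=-0.063492+0.148148+0.063492=0.1481
k=5 load: inc=0.063492, refl=0.063492·-0.777778=-0.0494; V=0.084656+0.063492+-0.049383=0.0988
k=6 src: inc=-0.049383, refl=-0.049383·0.428571=-0.0212; V=0.148148+-0.049383+-0.021164=0.0776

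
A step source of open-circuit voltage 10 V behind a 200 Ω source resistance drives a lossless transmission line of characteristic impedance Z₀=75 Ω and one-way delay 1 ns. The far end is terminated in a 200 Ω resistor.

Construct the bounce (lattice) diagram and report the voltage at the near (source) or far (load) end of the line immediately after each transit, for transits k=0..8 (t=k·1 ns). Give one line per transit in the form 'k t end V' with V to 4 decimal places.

Γ_L=0.454545, Γ_S=0.454545; launch V₁=10·75/275=2.727273
k=0 src: V=2.7273
k=1 load: inc=2.727273, refl=2.727273·0.454545=1.2397; V=0.000000+2.727273+1.239669=3.9669
k=2 src: inc=1.239669, refl=1.239669·0.454545=0.5635; V=2.727273+1.239669+0.563486=4.5304
k=3 load: inc=0.563486, refl=0.563486·0.454545=0.2561; V=3.966942+0.563486+0.256130=4.7866
k=4 src: inc=0.256130, refl=0.256130·0.454545=0.1164; V=4.530428+0.256130+0.116423=4.9030
k=5 load: inc=0.116423, refl=0.116423·0.454545=0.0529; V=4.786558+0.116423+0.052919=4.9559
k=6 src: inc=0.052919, refl=0.052919·0.454545=0.0241; V=4.902981+0.052919+0.024054=4.9800
k=7 load: inc=0.024054, refl=0.024054·0.454545=0.0109; V=4.955900+0.024054+0.010934=4.9909
k=8 src: inc=0.010934, refl=0.010934·0.454545=0.0050; V=4.979955+0.010934+0.004970=4.9959

0 0 source 2.7273
1 1 load 3.9669
2 2 source 4.5304
3 3 load 4.7866
4 4 source 4.9030
5 5 load 4.9559
6 6 source 4.9800
7 7 load 4.9909
8 8 source 4.9959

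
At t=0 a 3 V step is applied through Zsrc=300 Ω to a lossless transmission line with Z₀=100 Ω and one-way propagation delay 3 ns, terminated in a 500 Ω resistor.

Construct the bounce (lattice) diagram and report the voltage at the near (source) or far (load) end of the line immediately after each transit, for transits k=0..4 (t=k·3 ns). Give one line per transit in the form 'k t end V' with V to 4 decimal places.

Γ_L=0.666667, Γ_S=0.500000; launch V₁=3·100/400=0.750000
k=0 src: V=0.7500
k=1 load: inc=0.750000, refl=0.750000·0.666667=0.5000; V=0.000000+0.750000+0.500000=1.2500
k=2 src: inc=0.500000, refl=0.500000·0.500000=0.2500; V=0.750000+0.500000+0.250000=1.5000
k=3 load: inc=0.250000, refl=0.250000·0.666667=0.1667; V=1.250000+0.250000+0.166667=1.6667
k=4 src: inc=0.166667, refl=0.166667·0.500000=0.0833; V=1.500000+0.166667+0.083333=1.7500

0 0 source 0.7500
1 3 load 1.2500
2 6 source 1.5000
3 9 load 1.6667
4 12 source 1.7500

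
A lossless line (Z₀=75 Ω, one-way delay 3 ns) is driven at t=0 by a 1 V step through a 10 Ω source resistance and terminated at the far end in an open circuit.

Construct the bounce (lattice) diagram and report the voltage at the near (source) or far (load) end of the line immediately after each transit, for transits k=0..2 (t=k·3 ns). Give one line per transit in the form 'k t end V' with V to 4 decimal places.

0 0 source 0.8824
1 3 load 1.7647
2 6 source 1.0900

Γ_L=1.000000, Γ_S=-0.764706; launch V₁=1·75/85=0.882353
k=0 src: V=0.8824
k=1 load: inc=0.882353, refl=0.882353·1.000000=0.8824; V=0.000000+0.882353+0.882353=1.7647
k=2 src: inc=0.882353, refl=0.882353·-0.764706=-0.6747; V=0.882353+0.882353+-0.674740=1.0900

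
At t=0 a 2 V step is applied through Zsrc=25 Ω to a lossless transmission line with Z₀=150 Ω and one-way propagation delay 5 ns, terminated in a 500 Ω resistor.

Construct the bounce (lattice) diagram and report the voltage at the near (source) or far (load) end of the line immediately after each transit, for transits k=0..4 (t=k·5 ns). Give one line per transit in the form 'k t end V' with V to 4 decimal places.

0 0 source 1.7143
1 5 load 2.6374
2 10 source 1.9780
3 15 load 1.6230
4 20 source 1.8766

Γ_L=0.538462, Γ_S=-0.714286; launch V₁=2·150/175=1.714286
k=0 src: V=1.7143
k=1 load: inc=1.714286, refl=1.714286·0.538462=0.9231; V=0.000000+1.714286+0.923077=2.6374
k=2 src: inc=0.923077, refl=0.923077·-0.714286=-0.6593; V=1.714286+0.923077+-0.659341=1.9780
k=3 load: inc=-0.659341, refl=-0.659341·0.538462=-0.3550; V=2.637363+-0.659341+-0.355030=1.6230
k=4 src: inc=-0.355030, refl=-0.355030·-0.714286=0.2536; V=1.978022+-0.355030+0.253593=1.8766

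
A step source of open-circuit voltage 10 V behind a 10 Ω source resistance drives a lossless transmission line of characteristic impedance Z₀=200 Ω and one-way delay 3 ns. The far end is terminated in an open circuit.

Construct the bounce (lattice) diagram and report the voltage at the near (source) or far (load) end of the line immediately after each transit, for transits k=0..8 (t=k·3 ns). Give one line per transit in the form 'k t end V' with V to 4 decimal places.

0 0 source 9.5238
1 3 load 19.0476
2 6 source 10.4308
3 9 load 1.8141
4 12 source 9.6102
5 15 load 17.4063
6 18 source 10.3527
7 21 load 3.2990
8 24 source 9.6809

Γ_L=1.000000, Γ_S=-0.904762; launch V₁=10·200/210=9.523810
k=0 src: V=9.5238
k=1 load: inc=9.523810, refl=9.523810·1.000000=9.5238; V=0.000000+9.523810+9.523810=19.0476
k=2 src: inc=9.523810, refl=9.523810·-0.904762=-8.6168; V=9.523810+9.523810+-8.616780=10.4308
k=3 load: inc=-8.616780, refl=-8.616780·1.000000=-8.6168; V=19.047619+-8.616780+-8.616780=1.8141
k=4 src: inc=-8.616780, refl=-8.616780·-0.904762=7.7961; V=10.430839+-8.616780+7.796134=9.6102
k=5 load: inc=7.796134, refl=7.796134·1.000000=7.7961; V=1.814059+7.796134+7.796134=17.4063
k=6 src: inc=7.796134, refl=7.796134·-0.904762=-7.0536; V=9.610193+7.796134+-7.053645=10.3527
k=7 load: inc=-7.053645, refl=-7.053645·1.000000=-7.0536; V=17.406328+-7.053645+-7.053645=3.2990
k=8 src: inc=-7.053645, refl=-7.053645·-0.904762=6.3819; V=10.352682+-7.053645+6.381870=9.6809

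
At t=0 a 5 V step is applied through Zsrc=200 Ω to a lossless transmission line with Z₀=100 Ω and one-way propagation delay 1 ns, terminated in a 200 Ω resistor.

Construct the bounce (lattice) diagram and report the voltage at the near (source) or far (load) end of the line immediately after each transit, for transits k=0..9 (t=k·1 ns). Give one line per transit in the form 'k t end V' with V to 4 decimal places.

0 0 source 1.6667
1 1 load 2.2222
2 2 source 2.4074
3 3 load 2.4691
4 4 source 2.4897
5 5 load 2.4966
6 6 source 2.4989
7 7 load 2.4996
8 8 source 2.4999
9 9 load 2.5000

Γ_L=0.333333, Γ_S=0.333333; launch V₁=5·100/300=1.666667
k=0 src: V=1.6667
k=1 load: inc=1.666667, refl=1.666667·0.333333=0.5556; V=0.000000+1.666667+0.555556=2.2222
k=2 src: inc=0.555556, refl=0.555556·0.333333=0.1852; V=1.666667+0.555556+0.185185=2.4074
k=3 load: inc=0.185185, refl=0.185185·0.333333=0.0617; V=2.222222+0.185185+0.061728=2.4691
k=4 src: inc=0.061728, refl=0.061728·0.333333=0.0206; V=2.407407+0.061728+0.020576=2.4897
k=5 load: inc=0.020576, refl=0.020576·0.333333=0.0069; V=2.469136+0.020576+0.006859=2.4966
k=6 src: inc=0.006859, refl=0.006859·0.333333=0.0023; V=2.489712+0.006859+0.002286=2.4989
k=7 load: inc=0.002286, refl=0.002286·0.333333=0.0008; V=2.496571+0.002286+0.000762=2.4996
k=8 src: inc=0.000762, refl=0.000762·0.333333=0.0003; V=2.498857+0.000762+0.000254=2.4999
k=9 load: inc=0.000254, refl=0.000254·0.333333=0.0001; V=2.499619+0.000254+0.000085=2.5000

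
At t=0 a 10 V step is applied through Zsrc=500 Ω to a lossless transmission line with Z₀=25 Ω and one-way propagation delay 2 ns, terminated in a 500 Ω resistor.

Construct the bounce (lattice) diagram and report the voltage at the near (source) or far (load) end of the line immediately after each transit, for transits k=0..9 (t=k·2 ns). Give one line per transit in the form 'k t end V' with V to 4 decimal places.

Γ_L=0.904762, Γ_S=0.904762; launch V₁=10·25/525=0.476190
k=0 src: V=0.4762
k=1 load: inc=0.476190, refl=0.476190·0.904762=0.4308; V=0.000000+0.476190+0.430839=0.9070
k=2 src: inc=0.430839, refl=0.430839·0.904762=0.3898; V=0.476190+0.430839+0.389807=1.2968
k=3 load: inc=0.389807, refl=0.389807·0.904762=0.3527; V=0.907029+0.389807+0.352682=1.6495
k=4 src: inc=0.352682, refl=0.352682·0.904762=0.3191; V=1.296836+0.352682+0.319093=1.9686
k=5 load: inc=0.319093, refl=0.319093·0.904762=0.2887; V=1.649518+0.319093+0.288704=2.2573
k=6 src: inc=0.288704, refl=0.288704·0.904762=0.2612; V=1.968612+0.288704+0.261208=2.5185
k=7 load: inc=0.261208, refl=0.261208·0.904762=0.2363; V=2.257316+0.261208+0.236331=2.7549
k=8 src: inc=0.236331, refl=0.236331·0.904762=0.2138; V=2.518524+0.236331+0.213823=2.9687
k=9 load: inc=0.213823, refl=0.213823·0.904762=0.1935; V=2.754855+0.213823+0.193459=3.1621

0 0 source 0.4762
1 2 load 0.9070
2 4 source 1.2968
3 6 load 1.6495
4 8 source 1.9686
5 10 load 2.2573
6 12 source 2.5185
7 14 load 2.7549
8 16 source 2.9687
9 18 load 3.1621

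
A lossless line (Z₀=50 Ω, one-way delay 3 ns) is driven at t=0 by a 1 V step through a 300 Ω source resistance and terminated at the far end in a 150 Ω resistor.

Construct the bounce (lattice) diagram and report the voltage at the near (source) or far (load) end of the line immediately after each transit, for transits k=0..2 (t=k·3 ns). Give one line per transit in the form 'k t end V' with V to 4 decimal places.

Γ_L=0.500000, Γ_S=0.714286; launch V₁=1·50/350=0.142857
k=0 src: V=0.1429
k=1 load: inc=0.142857, refl=0.142857·0.500000=0.0714; V=0.000000+0.142857+0.071429=0.2143
k=2 src: inc=0.071429, refl=0.071429·0.714286=0.0510; V=0.142857+0.071429+0.051020=0.2653

0 0 source 0.1429
1 3 load 0.2143
2 6 source 0.2653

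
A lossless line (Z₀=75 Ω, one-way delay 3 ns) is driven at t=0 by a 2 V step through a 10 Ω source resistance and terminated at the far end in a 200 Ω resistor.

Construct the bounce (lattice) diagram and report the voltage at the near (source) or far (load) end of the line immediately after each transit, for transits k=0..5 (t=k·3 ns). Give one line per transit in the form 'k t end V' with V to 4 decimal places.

0 0 source 1.7647
1 3 load 2.5668
2 6 source 1.9534
3 9 load 1.6746
4 12 source 1.8878
5 15 load 1.9848

Γ_L=0.454545, Γ_S=-0.764706; launch V₁=2·75/85=1.764706
k=0 src: V=1.7647
k=1 load: inc=1.764706, refl=1.764706·0.454545=0.8021; V=0.000000+1.764706+0.802139=2.5668
k=2 src: inc=0.802139, refl=0.802139·-0.764706=-0.6134; V=1.764706+0.802139+-0.613400=1.9534
k=3 load: inc=-0.613400, refl=-0.613400·0.454545=-0.2788; V=2.566845+-0.613400+-0.278818=1.6746
k=4 src: inc=-0.278818, refl=-0.278818·-0.764706=0.2132; V=1.953444+-0.278818+0.213214=1.8878
k=5 load: inc=0.213214, refl=0.213214·0.454545=0.0969; V=1.674626+0.213214+0.096915=1.9848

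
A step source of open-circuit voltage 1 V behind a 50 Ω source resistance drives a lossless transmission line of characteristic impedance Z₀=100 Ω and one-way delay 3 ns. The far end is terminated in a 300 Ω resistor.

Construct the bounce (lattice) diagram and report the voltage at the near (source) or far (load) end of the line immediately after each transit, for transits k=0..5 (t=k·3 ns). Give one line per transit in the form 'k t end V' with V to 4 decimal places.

Γ_L=0.500000, Γ_S=-0.333333; launch V₁=1·100/150=0.666667
k=0 src: V=0.6667
k=1 load: inc=0.666667, refl=0.666667·0.500000=0.3333; V=0.000000+0.666667+0.333333=1.0000
k=2 src: inc=0.333333, refl=0.333333·-0.333333=-0.1111; V=0.666667+0.333333+-0.111111=0.8889
k=3 load: inc=-0.111111, refl=-0.111111·0.500000=-0.0556; V=1.000000+-0.111111+-0.055556=0.8333
k=4 src: inc=-0.055556, refl=-0.055556·-0.333333=0.0185; V=0.888889+-0.055556+0.018519=0.8519
k=5 load: inc=0.018519, refl=0.018519·0.500000=0.0093; V=0.833333+0.018519+0.009259=0.8611

0 0 source 0.6667
1 3 load 1.0000
2 6 source 0.8889
3 9 load 0.8333
4 12 source 0.8519
5 15 load 0.8611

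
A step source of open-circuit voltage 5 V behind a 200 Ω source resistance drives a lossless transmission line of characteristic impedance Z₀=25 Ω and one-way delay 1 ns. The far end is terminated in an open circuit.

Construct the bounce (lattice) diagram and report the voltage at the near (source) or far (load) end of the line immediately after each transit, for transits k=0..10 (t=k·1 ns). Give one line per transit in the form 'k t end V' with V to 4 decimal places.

Γ_L=1.000000, Γ_S=0.777778; launch V₁=5·25/225=0.555556
k=0 src: V=0.5556
k=1 load: inc=0.555556, refl=0.555556·1.000000=0.5556; V=0.000000+0.555556+0.555556=1.1111
k=2 src: inc=0.555556, refl=0.555556·0.777778=0.4321; V=0.555556+0.555556+0.432099=1.5432
k=3 load: inc=0.432099, refl=0.432099·1.000000=0.4321; V=1.111111+0.432099+0.432099=1.9753
k=4 src: inc=0.432099, refl=0.432099·0.777778=0.3361; V=1.543210+0.432099+0.336077=2.3114
k=5 load: inc=0.336077, refl=0.336077·1.000000=0.3361; V=1.975309+0.336077+0.336077=2.6475
k=6 src: inc=0.336077, refl=0.336077·0.777778=0.2614; V=2.311385+0.336077+0.261393=2.9089
k=7 load: inc=0.261393, refl=0.261393·1.000000=0.2614; V=2.647462+0.261393+0.261393=3.1702
k=8 src: inc=0.261393, refl=0.261393·0.777778=0.2033; V=2.908855+0.261393+0.203306=3.3736
k=9 load: inc=0.203306, refl=0.203306·1.000000=0.2033; V=3.170248+0.203306+0.203306=3.5769
k=10 src: inc=0.203306, refl=0.203306·0.777778=0.1581; V=3.373554+0.203306+0.158127=3.7350

0 0 source 0.5556
1 1 load 1.1111
2 2 source 1.5432
3 3 load 1.9753
4 4 source 2.3114
5 5 load 2.6475
6 6 source 2.9089
7 7 load 3.1702
8 8 source 3.3736
9 9 load 3.5769
10 10 source 3.7350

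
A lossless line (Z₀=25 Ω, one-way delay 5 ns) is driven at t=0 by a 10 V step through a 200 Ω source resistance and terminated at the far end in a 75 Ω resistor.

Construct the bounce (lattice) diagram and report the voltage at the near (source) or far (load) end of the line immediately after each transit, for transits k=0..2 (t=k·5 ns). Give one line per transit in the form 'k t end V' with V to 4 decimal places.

0 0 source 1.1111
1 5 load 1.6667
2 10 source 2.0988

Γ_L=0.500000, Γ_S=0.777778; launch V₁=10·25/225=1.111111
k=0 src: V=1.1111
k=1 load: inc=1.111111, refl=1.111111·0.500000=0.5556; V=0.000000+1.111111+0.555556=1.6667
k=2 src: inc=0.555556, refl=0.555556·0.777778=0.4321; V=1.111111+0.555556+0.432099=2.0988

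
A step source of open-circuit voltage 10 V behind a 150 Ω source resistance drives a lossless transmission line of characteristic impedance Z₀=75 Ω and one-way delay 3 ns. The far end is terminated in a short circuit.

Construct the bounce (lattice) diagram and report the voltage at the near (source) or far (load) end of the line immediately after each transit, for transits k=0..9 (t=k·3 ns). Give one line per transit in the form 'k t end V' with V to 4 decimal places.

0 0 source 3.3333
1 3 load 0.0000
2 6 source -1.1111
3 9 load 0.0000
4 12 source 0.3704
5 15 load 0.0000
6 18 source -0.1235
7 21 load 0.0000
8 24 source 0.0412
9 27 load 0.0000

Γ_L=-1.000000, Γ_S=0.333333; launch V₁=10·75/225=3.333333
k=0 src: V=3.3333
k=1 load: inc=3.333333, refl=3.333333·-1.000000=-3.3333; V=0.000000+3.333333+-3.333333=0.0000
k=2 src: inc=-3.333333, refl=-3.333333·0.333333=-1.1111; V=3.333333+-3.333333+-1.111111=-1.1111
k=3 load: inc=-1.111111, refl=-1.111111·-1.000000=1.1111; V=0.000000+-1.111111+1.111111=0.0000
k=4 src: inc=1.111111, refl=1.111111·0.333333=0.3704; V=-1.111111+1.111111+0.370370=0.3704
k=5 load: inc=0.370370, refl=0.370370·-1.000000=-0.3704; V=0.000000+0.370370+-0.370370=0.0000
k=6 src: inc=-0.370370, refl=-0.370370·0.333333=-0.1235; V=0.370370+-0.370370+-0.123457=-0.1235
k=7 load: inc=-0.123457, refl=-0.123457·-1.000000=0.1235; V=0.000000+-0.123457+0.123457=0.0000
k=8 src: inc=0.123457, refl=0.123457·0.333333=0.0412; V=-0.123457+0.123457+0.041152=0.0412
k=9 load: inc=0.041152, refl=0.041152·-1.000000=-0.0412; V=0.000000+0.041152+-0.041152=0.0000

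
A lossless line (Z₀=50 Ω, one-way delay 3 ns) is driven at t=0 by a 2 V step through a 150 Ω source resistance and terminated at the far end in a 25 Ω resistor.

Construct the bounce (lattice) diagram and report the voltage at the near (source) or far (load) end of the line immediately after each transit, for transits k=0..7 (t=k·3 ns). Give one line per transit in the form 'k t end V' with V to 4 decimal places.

Γ_L=-0.333333, Γ_S=0.500000; launch V₁=2·50/200=0.500000
k=0 src: V=0.5000
k=1 load: inc=0.500000, refl=0.500000·-0.333333=-0.1667; V=0.000000+0.500000+-0.166667=0.3333
k=2 src: inc=-0.166667, refl=-0.166667·0.500000=-0.0833; V=0.500000+-0.166667+-0.083333=0.2500
k=3 load: inc=-0.083333, refl=-0.083333·-0.333333=0.0278; V=0.333333+-0.083333+0.027778=0.2778
k=4 src: inc=0.027778, refl=0.027778·0.500000=0.0139; V=0.250000+0.027778+0.013889=0.2917
k=5 load: inc=0.013889, refl=0.013889·-0.333333=-0.0046; V=0.277778+0.013889+-0.004630=0.2870
k=6 src: inc=-0.004630, refl=-0.004630·0.500000=-0.0023; V=0.291667+-0.004630+-0.002315=0.2847
k=7 load: inc=-0.002315, refl=-0.002315·-0.333333=0.0008; V=0.287037+-0.002315+0.000772=0.2855

0 0 source 0.5000
1 3 load 0.3333
2 6 source 0.2500
3 9 load 0.2778
4 12 source 0.2917
5 15 load 0.2870
6 18 source 0.2847
7 21 load 0.2855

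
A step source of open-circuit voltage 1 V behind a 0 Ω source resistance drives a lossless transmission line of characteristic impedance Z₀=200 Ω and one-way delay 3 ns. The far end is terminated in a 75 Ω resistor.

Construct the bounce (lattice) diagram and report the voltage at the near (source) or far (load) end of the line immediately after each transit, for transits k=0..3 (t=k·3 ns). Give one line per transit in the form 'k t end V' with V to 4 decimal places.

Γ_L=-0.454545, Γ_S=-1.000000; launch V₁=1·200/200=1.000000
k=0 src: V=1.0000
k=1 load: inc=1.000000, refl=1.000000·-0.454545=-0.4545; V=0.000000+1.000000+-0.454545=0.5455
k=2 src: inc=-0.454545, refl=-0.454545·-1.000000=0.4545; V=1.000000+-0.454545+0.454545=1.0000
k=3 load: inc=0.454545, refl=0.454545·-0.454545=-0.2066; V=0.545455+0.454545+-0.206612=0.7934

0 0 source 1.0000
1 3 load 0.5455
2 6 source 1.0000
3 9 load 0.7934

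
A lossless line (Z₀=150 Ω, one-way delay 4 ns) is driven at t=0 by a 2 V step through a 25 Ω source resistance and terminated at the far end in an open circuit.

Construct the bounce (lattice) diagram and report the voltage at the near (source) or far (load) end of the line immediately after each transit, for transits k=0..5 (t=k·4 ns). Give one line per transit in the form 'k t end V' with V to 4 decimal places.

0 0 source 1.7143
1 4 load 3.4286
2 8 source 2.2041
3 12 load 0.9796
4 16 source 1.8542
5 20 load 2.7289

Γ_L=1.000000, Γ_S=-0.714286; launch V₁=2·150/175=1.714286
k=0 src: V=1.7143
k=1 load: inc=1.714286, refl=1.714286·1.000000=1.7143; V=0.000000+1.714286+1.714286=3.4286
k=2 src: inc=1.714286, refl=1.714286·-0.714286=-1.2245; V=1.714286+1.714286+-1.224490=2.2041
k=3 load: inc=-1.224490, refl=-1.224490·1.000000=-1.2245; V=3.428571+-1.224490+-1.224490=0.9796
k=4 src: inc=-1.224490, refl=-1.224490·-0.714286=0.8746; V=2.204082+-1.224490+0.874636=1.8542
k=5 load: inc=0.874636, refl=0.874636·1.000000=0.8746; V=0.979592+0.874636+0.874636=2.7289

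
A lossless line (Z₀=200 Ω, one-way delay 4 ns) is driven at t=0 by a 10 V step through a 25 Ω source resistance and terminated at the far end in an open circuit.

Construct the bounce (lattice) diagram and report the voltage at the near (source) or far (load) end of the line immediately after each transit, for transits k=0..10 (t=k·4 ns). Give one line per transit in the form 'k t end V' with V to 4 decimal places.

0 0 source 8.8889
1 4 load 17.7778
2 8 source 10.8642
3 12 load 3.9506
4 16 source 9.3278
5 20 load 14.7051
6 24 source 10.5228
7 28 load 6.3405
8 32 source 9.5934
9 36 load 12.8463
10 40 source 10.3163

Γ_L=1.000000, Γ_S=-0.777778; launch V₁=10·200/225=8.888889
k=0 src: V=8.8889
k=1 load: inc=8.888889, refl=8.888889·1.000000=8.8889; V=0.000000+8.888889+8.888889=17.7778
k=2 src: inc=8.888889, refl=8.888889·-0.777778=-6.9136; V=8.888889+8.888889+-6.913580=10.8642
k=3 load: inc=-6.913580, refl=-6.913580·1.000000=-6.9136; V=17.777778+-6.913580+-6.913580=3.9506
k=4 src: inc=-6.913580, refl=-6.913580·-0.777778=5.3772; V=10.864198+-6.913580+5.377229=9.3278
k=5 load: inc=5.377229, refl=5.377229·1.000000=5.3772; V=3.950617+5.377229+5.377229=14.7051
k=6 src: inc=5.377229, refl=5.377229·-0.777778=-4.1823; V=9.327846+5.377229+-4.182289=10.5228
k=7 load: inc=-4.182289, refl=-4.182289·1.000000=-4.1823; V=14.705075+-4.182289+-4.182289=6.3405
k=8 src: inc=-4.182289, refl=-4.182289·-0.777778=3.2529; V=10.522786+-4.182289+3.252892=9.5934
k=9 load: inc=3.252892, refl=3.252892·1.000000=3.2529; V=6.340497+3.252892+3.252892=12.8463
k=10 src: inc=3.252892, refl=3.252892·-0.777778=-2.5300; V=9.593389+3.252892+-2.530027=10.3163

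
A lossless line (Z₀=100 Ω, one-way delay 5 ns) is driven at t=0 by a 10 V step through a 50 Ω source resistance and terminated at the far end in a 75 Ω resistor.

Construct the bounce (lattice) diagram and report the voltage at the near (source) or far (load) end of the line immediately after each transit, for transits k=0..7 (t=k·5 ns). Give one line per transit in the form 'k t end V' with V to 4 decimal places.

0 0 source 6.6667
1 5 load 5.7143
2 10 source 6.0317
3 15 load 5.9864
4 20 source 6.0015
5 25 load 5.9994
6 30 source 6.0001
7 35 load 6.0000

Γ_L=-0.142857, Γ_S=-0.333333; launch V₁=10·100/150=6.666667
k=0 src: V=6.6667
k=1 load: inc=6.666667, refl=6.666667·-0.142857=-0.9524; V=0.000000+6.666667+-0.952381=5.7143
k=2 src: inc=-0.952381, refl=-0.952381·-0.333333=0.3175; V=6.666667+-0.952381+0.317460=6.0317
k=3 load: inc=0.317460, refl=0.317460·-0.142857=-0.0454; V=5.714286+0.317460+-0.045351=5.9864
k=4 src: inc=-0.045351, refl=-0.045351·-0.333333=0.0151; V=6.031746+-0.045351+0.015117=6.0015
k=5 load: inc=0.015117, refl=0.015117·-0.142857=-0.0022; V=5.986395+0.015117+-0.002160=5.9994
k=6 src: inc=-0.002160, refl=-0.002160·-0.333333=0.0007; V=6.001512+-0.002160+0.000720=6.0001
k=7 load: inc=0.000720, refl=0.000720·-0.142857=-0.0001; V=5.999352+0.000720+-0.000103=6.0000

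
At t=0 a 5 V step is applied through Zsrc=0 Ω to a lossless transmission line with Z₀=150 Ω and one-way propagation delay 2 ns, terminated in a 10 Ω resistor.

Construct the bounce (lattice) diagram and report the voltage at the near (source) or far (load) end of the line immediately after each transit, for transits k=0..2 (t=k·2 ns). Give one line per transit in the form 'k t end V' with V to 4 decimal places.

0 0 source 5.0000
1 2 load 0.6250
2 4 source 5.0000

Γ_L=-0.875000, Γ_S=-1.000000; launch V₁=5·150/150=5.000000
k=0 src: V=5.0000
k=1 load: inc=5.000000, refl=5.000000·-0.875000=-4.3750; V=0.000000+5.000000+-4.375000=0.6250
k=2 src: inc=-4.375000, refl=-4.375000·-1.000000=4.3750; V=5.000000+-4.375000+4.375000=5.0000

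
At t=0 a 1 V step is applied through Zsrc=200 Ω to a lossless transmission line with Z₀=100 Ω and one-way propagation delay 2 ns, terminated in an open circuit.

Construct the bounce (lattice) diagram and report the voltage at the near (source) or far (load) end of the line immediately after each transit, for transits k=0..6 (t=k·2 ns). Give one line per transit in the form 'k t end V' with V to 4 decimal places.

Γ_L=1.000000, Γ_S=0.333333; launch V₁=1·100/300=0.333333
k=0 src: V=0.3333
k=1 load: inc=0.333333, refl=0.333333·1.000000=0.3333; V=0.000000+0.333333+0.333333=0.6667
k=2 src: inc=0.333333, refl=0.333333·0.333333=0.1111; V=0.333333+0.333333+0.111111=0.7778
k=3 load: inc=0.111111, refl=0.111111·1.000000=0.1111; V=0.666667+0.111111+0.111111=0.8889
k=4 src: inc=0.111111, refl=0.111111·0.333333=0.0370; V=0.777778+0.111111+0.037037=0.9259
k=5 load: inc=0.037037, refl=0.037037·1.000000=0.0370; V=0.888889+0.037037+0.037037=0.9630
k=6 src: inc=0.037037, refl=0.037037·0.333333=0.0123; V=0.925926+0.037037+0.012346=0.9753

0 0 source 0.3333
1 2 load 0.6667
2 4 source 0.7778
3 6 load 0.8889
4 8 source 0.9259
5 10 load 0.9630
6 12 source 0.9753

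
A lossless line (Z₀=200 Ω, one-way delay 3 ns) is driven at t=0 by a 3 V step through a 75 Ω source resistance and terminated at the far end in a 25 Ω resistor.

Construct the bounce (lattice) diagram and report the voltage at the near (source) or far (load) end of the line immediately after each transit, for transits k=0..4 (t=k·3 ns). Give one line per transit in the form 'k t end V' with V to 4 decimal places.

0 0 source 2.1818
1 3 load 0.4848
2 6 source 1.2562
3 9 load 0.6563
4 12 source 0.9290

Γ_L=-0.777778, Γ_S=-0.454545; launch V₁=3·200/275=2.181818
k=0 src: V=2.1818
k=1 load: inc=2.181818, refl=2.181818·-0.777778=-1.6970; V=0.000000+2.181818+-1.696970=0.4848
k=2 src: inc=-1.696970, refl=-1.696970·-0.454545=0.7713; V=2.181818+-1.696970+0.771350=1.2562
k=3 load: inc=0.771350, refl=0.771350·-0.777778=-0.5999; V=0.484848+0.771350+-0.599939=0.6563
k=4 src: inc=-0.599939, refl=-0.599939·-0.454545=0.2727; V=1.256198+-0.599939+0.272699=0.9290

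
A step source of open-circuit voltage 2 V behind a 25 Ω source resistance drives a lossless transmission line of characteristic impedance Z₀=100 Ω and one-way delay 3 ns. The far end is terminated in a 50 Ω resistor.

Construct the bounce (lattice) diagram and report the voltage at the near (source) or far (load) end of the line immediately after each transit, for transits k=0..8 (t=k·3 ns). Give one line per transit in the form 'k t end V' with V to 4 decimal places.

Γ_L=-0.333333, Γ_S=-0.600000; launch V₁=2·100/125=1.600000
k=0 src: V=1.6000
k=1 load: inc=1.600000, refl=1.600000·-0.333333=-0.5333; V=0.000000+1.600000+-0.533333=1.0667
k=2 src: inc=-0.533333, refl=-0.533333·-0.600000=0.3200; V=1.600000+-0.533333+0.320000=1.3867
k=3 load: inc=0.320000, refl=0.320000·-0.333333=-0.1067; V=1.066667+0.320000+-0.106667=1.2800
k=4 src: inc=-0.106667, refl=-0.106667·-0.600000=0.0640; V=1.386667+-0.106667+0.064000=1.3440
k=5 load: inc=0.064000, refl=0.064000·-0.333333=-0.0213; V=1.280000+0.064000+-0.021333=1.3227
k=6 src: inc=-0.021333, refl=-0.021333·-0.600000=0.0128; V=1.344000+-0.021333+0.012800=1.3355
k=7 load: inc=0.012800, refl=0.012800·-0.333333=-0.0043; V=1.322667+0.012800+-0.004267=1.3312
k=8 src: inc=-0.004267, refl=-0.004267·-0.600000=0.0026; V=1.335467+-0.004267+0.002560=1.3338

0 0 source 1.6000
1 3 load 1.0667
2 6 source 1.3867
3 9 load 1.2800
4 12 source 1.3440
5 15 load 1.3227
6 18 source 1.3355
7 21 load 1.3312
8 24 source 1.3338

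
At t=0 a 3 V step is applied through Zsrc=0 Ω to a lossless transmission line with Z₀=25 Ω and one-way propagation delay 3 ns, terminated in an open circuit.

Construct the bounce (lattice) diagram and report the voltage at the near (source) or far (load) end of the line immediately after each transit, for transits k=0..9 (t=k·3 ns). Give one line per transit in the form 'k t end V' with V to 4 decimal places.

Γ_L=1.000000, Γ_S=-1.000000; launch V₁=3·25/25=3.000000
k=0 src: V=3.0000
k=1 load: inc=3.000000, refl=3.000000·1.000000=3.0000; V=0.000000+3.000000+3.000000=6.0000
k=2 src: inc=3.000000, refl=3.000000·-1.000000=-3.0000; V=3.000000+3.000000+-3.000000=3.0000
k=3 load: inc=-3.000000, refl=-3.000000·1.000000=-3.0000; V=6.000000+-3.000000+-3.000000=0.0000
k=4 src: inc=-3.000000, refl=-3.000000·-1.000000=3.0000; V=3.000000+-3.000000+3.000000=3.0000
k=5 load: inc=3.000000, refl=3.000000·1.000000=3.0000; V=0.000000+3.000000+3.000000=6.0000
k=6 src: inc=3.000000, refl=3.000000·-1.000000=-3.0000; V=3.000000+3.000000+-3.000000=3.0000
k=7 load: inc=-3.000000, refl=-3.000000·1.000000=-3.0000; V=6.000000+-3.000000+-3.000000=0.0000
k=8 src: inc=-3.000000, refl=-3.000000·-1.000000=3.0000; V=3.000000+-3.000000+3.000000=3.0000
k=9 load: inc=3.000000, refl=3.000000·1.000000=3.0000; V=0.000000+3.000000+3.000000=6.0000

0 0 source 3.0000
1 3 load 6.0000
2 6 source 3.0000
3 9 load 0.0000
4 12 source 3.0000
5 15 load 6.0000
6 18 source 3.0000
7 21 load 0.0000
8 24 source 3.0000
9 27 load 6.0000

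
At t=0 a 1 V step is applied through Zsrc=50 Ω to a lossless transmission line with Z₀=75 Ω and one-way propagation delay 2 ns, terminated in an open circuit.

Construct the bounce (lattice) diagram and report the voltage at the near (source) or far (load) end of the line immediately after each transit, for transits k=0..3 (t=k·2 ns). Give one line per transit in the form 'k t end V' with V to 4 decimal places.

Γ_L=1.000000, Γ_S=-0.200000; launch V₁=1·75/125=0.600000
k=0 src: V=0.6000
k=1 load: inc=0.600000, refl=0.600000·1.000000=0.6000; V=0.000000+0.600000+0.600000=1.2000
k=2 src: inc=0.600000, refl=0.600000·-0.200000=-0.1200; V=0.600000+0.600000+-0.120000=1.0800
k=3 load: inc=-0.120000, refl=-0.120000·1.000000=-0.1200; V=1.200000+-0.120000+-0.120000=0.9600

0 0 source 0.6000
1 2 load 1.2000
2 4 source 1.0800
3 6 load 0.9600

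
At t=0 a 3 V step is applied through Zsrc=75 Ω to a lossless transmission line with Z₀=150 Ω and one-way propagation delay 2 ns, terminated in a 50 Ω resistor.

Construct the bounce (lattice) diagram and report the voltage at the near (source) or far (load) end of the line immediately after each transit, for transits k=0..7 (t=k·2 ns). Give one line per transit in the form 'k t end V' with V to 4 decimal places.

Γ_L=-0.500000, Γ_S=-0.333333; launch V₁=3·150/225=2.000000
k=0 src: V=2.0000
k=1 load: inc=2.000000, refl=2.000000·-0.500000=-1.0000; V=0.000000+2.000000+-1.000000=1.0000
k=2 src: inc=-1.000000, refl=-1.000000·-0.333333=0.3333; V=2.000000+-1.000000+0.333333=1.3333
k=3 load: inc=0.333333, refl=0.333333·-0.500000=-0.1667; V=1.000000+0.333333+-0.166667=1.1667
k=4 src: inc=-0.166667, refl=-0.166667·-0.333333=0.0556; V=1.333333+-0.166667+0.055556=1.2222
k=5 load: inc=0.055556, refl=0.055556·-0.500000=-0.0278; V=1.166667+0.055556+-0.027778=1.1944
k=6 src: inc=-0.027778, refl=-0.027778·-0.333333=0.0093; V=1.222222+-0.027778+0.009259=1.2037
k=7 load: inc=0.009259, refl=0.009259·-0.500000=-0.0046; V=1.194444+0.009259+-0.004630=1.1991

0 0 source 2.0000
1 2 load 1.0000
2 4 source 1.3333
3 6 load 1.1667
4 8 source 1.2222
5 10 load 1.1944
6 12 source 1.2037
7 14 load 1.1991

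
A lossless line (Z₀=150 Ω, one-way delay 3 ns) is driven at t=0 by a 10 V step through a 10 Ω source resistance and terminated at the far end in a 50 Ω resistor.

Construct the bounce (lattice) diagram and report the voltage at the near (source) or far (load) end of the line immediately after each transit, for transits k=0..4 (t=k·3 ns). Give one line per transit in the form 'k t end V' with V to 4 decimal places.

Γ_L=-0.500000, Γ_S=-0.875000; launch V₁=10·150/160=9.375000
k=0 src: V=9.3750
k=1 load: inc=9.375000, refl=9.375000·-0.500000=-4.6875; V=0.000000+9.375000+-4.687500=4.6875
k=2 src: inc=-4.687500, refl=-4.687500·-0.875000=4.1016; V=9.375000+-4.687500+4.101562=8.7891
k=3 load: inc=4.101562, refl=4.101562·-0.500000=-2.0508; V=4.687500+4.101562+-2.050781=6.7383
k=4 src: inc=-2.050781, refl=-2.050781·-0.875000=1.7944; V=8.789062+-2.050781+1.794434=8.5327

0 0 source 9.3750
1 3 load 4.6875
2 6 source 8.7891
3 9 load 6.7383
4 12 source 8.5327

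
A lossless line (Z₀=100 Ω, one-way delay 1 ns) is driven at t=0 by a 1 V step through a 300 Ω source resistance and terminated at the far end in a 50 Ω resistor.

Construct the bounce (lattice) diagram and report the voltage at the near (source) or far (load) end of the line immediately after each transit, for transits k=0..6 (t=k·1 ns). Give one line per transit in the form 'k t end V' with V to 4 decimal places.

Γ_L=-0.333333, Γ_S=0.500000; launch V₁=1·100/400=0.250000
k=0 src: V=0.2500
k=1 load: inc=0.250000, refl=0.250000·-0.333333=-0.0833; V=0.000000+0.250000+-0.083333=0.1667
k=2 src: inc=-0.083333, refl=-0.083333·0.500000=-0.0417; V=0.250000+-0.083333+-0.041667=0.1250
k=3 load: inc=-0.041667, refl=-0.041667·-0.333333=0.0139; V=0.166667+-0.041667+0.013889=0.1389
k=4 src: inc=0.013889, refl=0.013889·0.500000=0.0069; V=0.125000+0.013889+0.006944=0.1458
k=5 load: inc=0.006944, refl=0.006944·-0.333333=-0.0023; V=0.138889+0.006944+-0.002315=0.1435
k=6 src: inc=-0.002315, refl=-0.002315·0.500000=-0.0012; V=0.145833+-0.002315+-0.001157=0.1424

0 0 source 0.2500
1 1 load 0.1667
2 2 source 0.1250
3 3 load 0.1389
4 4 source 0.1458
5 5 load 0.1435
6 6 source 0.1424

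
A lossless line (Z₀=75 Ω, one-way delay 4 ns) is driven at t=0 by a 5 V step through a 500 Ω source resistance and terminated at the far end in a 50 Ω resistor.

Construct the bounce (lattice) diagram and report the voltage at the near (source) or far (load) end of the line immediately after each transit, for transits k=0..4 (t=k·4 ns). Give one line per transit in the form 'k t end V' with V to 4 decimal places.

0 0 source 0.6522
1 4 load 0.5217
2 8 source 0.4253
3 12 load 0.4446
4 16 source 0.4589

Γ_L=-0.200000, Γ_S=0.739130; launch V₁=5·75/575=0.652174
k=0 src: V=0.6522
k=1 load: inc=0.652174, refl=0.652174·-0.200000=-0.1304; V=0.000000+0.652174+-0.130435=0.5217
k=2 src: inc=-0.130435, refl=-0.130435·0.739130=-0.0964; V=0.652174+-0.130435+-0.096408=0.4253
k=3 load: inc=-0.096408, refl=-0.096408·-0.200000=0.0193; V=0.521739+-0.096408+0.019282=0.4446
k=4 src: inc=0.019282, refl=0.019282·0.739130=0.0143; V=0.425331+0.019282+0.014252=0.4589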